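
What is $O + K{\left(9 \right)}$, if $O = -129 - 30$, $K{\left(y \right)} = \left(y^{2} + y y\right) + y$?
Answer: $12$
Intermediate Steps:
$K{\left(y \right)} = y + 2 y^{2}$ ($K{\left(y \right)} = \left(y^{2} + y^{2}\right) + y = 2 y^{2} + y = y + 2 y^{2}$)
$O = -159$
$O + K{\left(9 \right)} = -159 + 9 \left(1 + 2 \cdot 9\right) = -159 + 9 \left(1 + 18\right) = -159 + 9 \cdot 19 = -159 + 171 = 12$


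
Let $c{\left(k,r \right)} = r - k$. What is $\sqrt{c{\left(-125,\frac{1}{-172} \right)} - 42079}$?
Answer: $\frac{23 i \sqrt{586563}}{86} \approx 204.83 i$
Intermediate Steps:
$\sqrt{c{\left(-125,\frac{1}{-172} \right)} - 42079} = \sqrt{\left(\frac{1}{-172} - -125\right) - 42079} = \sqrt{\left(- \frac{1}{172} + 125\right) - 42079} = \sqrt{\frac{21499}{172} - 42079} = \sqrt{- \frac{7216089}{172}} = \frac{23 i \sqrt{586563}}{86}$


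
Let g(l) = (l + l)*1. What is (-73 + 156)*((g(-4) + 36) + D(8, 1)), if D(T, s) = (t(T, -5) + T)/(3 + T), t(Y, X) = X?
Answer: 25813/11 ≈ 2346.6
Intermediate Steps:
g(l) = 2*l (g(l) = (2*l)*1 = 2*l)
D(T, s) = (-5 + T)/(3 + T)
(-73 + 156)*((g(-4) + 36) + D(8, 1)) = (-73 + 156)*((2*(-4) + 36) + (-5 + 8)/(3 + 8)) = 83*((-8 + 36) + 3/11) = 83*(28 + (1/11)*3) = 83*(28 + 3/11) = 83*(311/11) = 25813/11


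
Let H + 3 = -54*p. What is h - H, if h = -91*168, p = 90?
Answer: -10425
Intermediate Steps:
H = -4863 (H = -3 - 54*90 = -3 - 4860 = -4863)
h = -15288
h - H = -15288 - 1*(-4863) = -15288 + 4863 = -10425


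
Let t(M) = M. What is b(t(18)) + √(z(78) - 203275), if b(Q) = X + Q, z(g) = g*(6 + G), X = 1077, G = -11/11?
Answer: 1095 + I*√202885 ≈ 1095.0 + 450.43*I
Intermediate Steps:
G = -1 (G = -11*1/11 = -1)
z(g) = 5*g (z(g) = g*(6 - 1) = g*5 = 5*g)
b(Q) = 1077 + Q
b(t(18)) + √(z(78) - 203275) = (1077 + 18) + √(5*78 - 203275) = 1095 + √(390 - 203275) = 1095 + √(-202885) = 1095 + I*√202885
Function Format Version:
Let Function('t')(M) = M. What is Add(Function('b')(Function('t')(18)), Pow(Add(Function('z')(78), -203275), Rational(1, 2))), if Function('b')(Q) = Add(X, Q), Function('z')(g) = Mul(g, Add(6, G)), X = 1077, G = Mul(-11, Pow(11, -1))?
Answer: Add(1095, Mul(I, Pow(202885, Rational(1, 2)))) ≈ Add(1095.0, Mul(450.43, I))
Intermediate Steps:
G = -1 (G = Mul(-11, Rational(1, 11)) = -1)
Function('z')(g) = Mul(5, g) (Function('z')(g) = Mul(g, Add(6, -1)) = Mul(g, 5) = Mul(5, g))
Function('b')(Q) = Add(1077, Q)
Add(Function('b')(Function('t')(18)), Pow(Add(Function('z')(78), -203275), Rational(1, 2))) = Add(Add(1077, 18), Pow(Add(Mul(5, 78), -203275), Rational(1, 2))) = Add(1095, Pow(Add(390, -203275), Rational(1, 2))) = Add(1095, Pow(-202885, Rational(1, 2))) = Add(1095, Mul(I, Pow(202885, Rational(1, 2))))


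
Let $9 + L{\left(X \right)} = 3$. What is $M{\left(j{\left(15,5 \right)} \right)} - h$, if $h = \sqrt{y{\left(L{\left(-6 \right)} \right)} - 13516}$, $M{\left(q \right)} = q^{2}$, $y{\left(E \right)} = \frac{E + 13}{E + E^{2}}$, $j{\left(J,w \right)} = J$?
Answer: $225 - \frac{i \sqrt{12164190}}{30} \approx 225.0 - 116.26 i$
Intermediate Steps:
$L{\left(X \right)} = -6$ ($L{\left(X \right)} = -9 + 3 = -6$)
$y{\left(E \right)} = \frac{13 + E}{E + E^{2}}$
$h = \frac{i \sqrt{12164190}}{30}$ ($h = \sqrt{\frac{13 - 6}{\left(-6\right) \left(1 - 6\right)} - 13516} = \sqrt{\left(- \frac{1}{6}\right) \frac{1}{-5} \cdot 7 - 13516} = \sqrt{\left(- \frac{1}{6}\right) \left(- \frac{1}{5}\right) 7 - 13516} = \sqrt{\frac{7}{30} - 13516} = \sqrt{- \frac{405473}{30}} = \frac{i \sqrt{12164190}}{30} \approx 116.26 i$)
$M{\left(j{\left(15,5 \right)} \right)} - h = 15^{2} - \frac{i \sqrt{12164190}}{30} = 225 - \frac{i \sqrt{12164190}}{30}$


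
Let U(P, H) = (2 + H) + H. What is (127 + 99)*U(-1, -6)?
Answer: -2260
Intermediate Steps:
U(P, H) = 2 + 2*H
(127 + 99)*U(-1, -6) = (127 + 99)*(2 + 2*(-6)) = 226*(2 - 12) = 226*(-10) = -2260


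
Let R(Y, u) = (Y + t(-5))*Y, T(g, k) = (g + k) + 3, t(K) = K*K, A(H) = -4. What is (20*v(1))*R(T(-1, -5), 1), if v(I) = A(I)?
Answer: 5280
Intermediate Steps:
t(K) = K²
T(g, k) = 3 + g + k
v(I) = -4
R(Y, u) = Y*(25 + Y) (R(Y, u) = (Y + (-5)²)*Y = (Y + 25)*Y = (25 + Y)*Y = Y*(25 + Y))
(20*v(1))*R(T(-1, -5), 1) = (20*(-4))*((3 - 1 - 5)*(25 + (3 - 1 - 5))) = -(-240)*(25 - 3) = -(-240)*22 = -80*(-66) = 5280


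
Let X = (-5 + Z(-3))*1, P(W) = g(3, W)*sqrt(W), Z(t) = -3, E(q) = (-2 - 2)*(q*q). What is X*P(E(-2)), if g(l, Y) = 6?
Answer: -192*I ≈ -192.0*I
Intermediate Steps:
E(q) = -4*q**2
P(W) = 6*sqrt(W)
X = -8 (X = (-5 - 3)*1 = -8*1 = -8)
X*P(E(-2)) = -48*sqrt(-4*(-2)**2) = -48*sqrt(-4*4) = -48*sqrt(-16) = -48*4*I = -192*I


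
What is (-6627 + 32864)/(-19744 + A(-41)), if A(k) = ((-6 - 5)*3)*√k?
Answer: -518023328/389870185 + 865821*I*√41/389870185 ≈ -1.3287 + 0.01422*I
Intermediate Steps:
A(k) = -33*√k (A(k) = (-11*3)*√k = -33*√k)
(-6627 + 32864)/(-19744 + A(-41)) = (-6627 + 32864)/(-19744 - 33*I*√41) = 26237/(-19744 - 33*I*√41)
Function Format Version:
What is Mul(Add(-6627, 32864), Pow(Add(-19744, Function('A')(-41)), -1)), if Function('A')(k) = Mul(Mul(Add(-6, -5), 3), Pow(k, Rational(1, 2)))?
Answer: Add(Rational(-518023328, 389870185), Mul(Rational(865821, 389870185), I, Pow(41, Rational(1, 2)))) ≈ Add(-1.3287, Mul(0.014220, I))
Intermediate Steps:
Function('A')(k) = Mul(-33, Pow(k, Rational(1, 2))) (Function('A')(k) = Mul(Mul(-11, 3), Pow(k, Rational(1, 2))) = Mul(-33, Pow(k, Rational(1, 2))))
Mul(Add(-6627, 32864), Pow(Add(-19744, Function('A')(-41)), -1)) = Mul(Add(-6627, 32864), Pow(Add(-19744, Mul(-33, Pow(-41, Rational(1, 2)))), -1)) = Mul(26237, Pow(Add(-19744, Mul(-33, Mul(I, Pow(41, Rational(1, 2))))), -1)) = Mul(26237, Pow(Add(-19744, Mul(-33, I, Pow(41, Rational(1, 2)))), -1))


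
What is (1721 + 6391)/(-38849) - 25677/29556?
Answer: -137476005/127580116 ≈ -1.0776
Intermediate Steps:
(1721 + 6391)/(-38849) - 25677/29556 = 8112*(-1/38849) - 25677*1/29556 = -8112/38849 - 2853/3284 = -137476005/127580116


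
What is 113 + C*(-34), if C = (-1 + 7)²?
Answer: -1111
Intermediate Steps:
C = 36 (C = 6² = 36)
113 + C*(-34) = 113 + 36*(-34) = 113 - 1224 = -1111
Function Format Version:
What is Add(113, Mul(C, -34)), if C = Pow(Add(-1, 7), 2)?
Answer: -1111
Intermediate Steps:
C = 36 (C = Pow(6, 2) = 36)
Add(113, Mul(C, -34)) = Add(113, Mul(36, -34)) = Add(113, -1224) = -1111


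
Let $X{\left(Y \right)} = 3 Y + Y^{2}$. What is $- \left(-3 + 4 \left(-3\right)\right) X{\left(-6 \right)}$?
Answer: $270$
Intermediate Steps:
$X{\left(Y \right)} = Y^{2} + 3 Y$
$- \left(-3 + 4 \left(-3\right)\right) X{\left(-6 \right)} = - \left(-3 + 4 \left(-3\right)\right) \left(- 6 \left(3 - 6\right)\right) = - \left(-3 - 12\right) \left(\left(-6\right) \left(-3\right)\right) = - \left(-15\right) 18 = \left(-1\right) \left(-270\right) = 270$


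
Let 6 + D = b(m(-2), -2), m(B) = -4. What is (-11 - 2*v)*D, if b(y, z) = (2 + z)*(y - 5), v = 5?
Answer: 126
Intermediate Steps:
b(y, z) = (-5 + y)*(2 + z) (b(y, z) = (2 + z)*(-5 + y) = (-5 + y)*(2 + z))
D = -6 (D = -6 + (-10 - 5*(-2) + 2*(-4) - 4*(-2)) = -6 + (-10 + 10 - 8 + 8) = -6 + 0 = -6)
(-11 - 2*v)*D = (-11 - 2*5)*(-6) = (-11 - 10)*(-6) = -21*(-6) = 126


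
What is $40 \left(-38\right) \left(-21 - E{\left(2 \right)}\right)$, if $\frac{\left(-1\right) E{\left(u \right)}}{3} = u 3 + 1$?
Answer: $0$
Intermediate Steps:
$E{\left(u \right)} = -3 - 9 u$ ($E{\left(u \right)} = - 3 \left(u 3 + 1\right) = - 3 \left(3 u + 1\right) = - 3 \left(1 + 3 u\right) = -3 - 9 u$)
$40 \left(-38\right) \left(-21 - E{\left(2 \right)}\right) = 40 \left(-38\right) \left(-21 - \left(-3 - 18\right)\right) = - 1520 \left(-21 - \left(-3 - 18\right)\right) = - 1520 \left(-21 - -21\right) = - 1520 \left(-21 + 21\right) = \left(-1520\right) 0 = 0$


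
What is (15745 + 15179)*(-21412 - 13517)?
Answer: -1080144396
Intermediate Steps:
(15745 + 15179)*(-21412 - 13517) = 30924*(-34929) = -1080144396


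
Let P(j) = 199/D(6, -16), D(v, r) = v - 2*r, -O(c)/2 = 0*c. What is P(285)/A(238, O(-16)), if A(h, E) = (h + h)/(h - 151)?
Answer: 17313/18088 ≈ 0.95715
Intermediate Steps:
O(c) = 0 (O(c) = -0*c = -2*0 = 0)
A(h, E) = 2*h/(-151 + h) (A(h, E) = (2*h)/(-151 + h) = 2*h/(-151 + h))
P(j) = 199/38 (P(j) = 199/(6 - 2*(-16)) = 199/(6 + 32) = 199/38)
P(285)/A(238, O(-16)) = 199/(38*((2*238/(-151 + 238)))) = 199/(38*((2*238/87))) = 199/(38*((2*238*(1/87)))) = 199/(38*(476/87)) = (199/38)*(87/476) = 17313/18088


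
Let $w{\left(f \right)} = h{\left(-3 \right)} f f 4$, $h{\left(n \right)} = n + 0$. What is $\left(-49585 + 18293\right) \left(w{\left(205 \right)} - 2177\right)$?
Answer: $15848678284$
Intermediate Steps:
$h{\left(n \right)} = n$
$w{\left(f \right)} = - 12 f^{2}$ ($w{\left(f \right)} = - 3 f f 4 = - 3 f^{2} \cdot 4 = - 12 f^{2}$)
$\left(-49585 + 18293\right) \left(w{\left(205 \right)} - 2177\right) = \left(-49585 + 18293\right) \left(- 12 \cdot 205^{2} - 2177\right) = - 31292 \left(\left(-12\right) 42025 - 2177\right) = - 31292 \left(-504300 - 2177\right) = \left(-31292\right) \left(-506477\right) = 15848678284$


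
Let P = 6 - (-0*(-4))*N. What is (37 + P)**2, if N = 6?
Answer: 1849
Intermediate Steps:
P = 6 (P = 6 - (-0*(-4))*6 = 6 - (-1*0)*6 = 6 - 0*6 = 6 - 1*0 = 6 + 0 = 6)
(37 + P)**2 = (37 + 6)**2 = 43**2 = 1849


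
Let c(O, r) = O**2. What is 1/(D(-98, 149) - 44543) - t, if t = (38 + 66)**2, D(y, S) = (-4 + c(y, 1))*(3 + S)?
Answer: -15300930111/1414657 ≈ -10816.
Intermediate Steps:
D(y, S) = (-4 + y**2)*(3 + S)
t = 10816 (t = 104**2 = 10816)
1/(D(-98, 149) - 44543) - t = 1/((-12 - 4*149 + 3*(-98)**2 + 149*(-98)**2) - 44543) - 1*10816 = 1/((-12 - 596 + 3*9604 + 149*9604) - 44543) - 10816 = 1/((-12 - 596 + 28812 + 1430996) - 44543) - 10816 = 1/(1459200 - 44543) - 10816 = 1/1414657 - 10816 = -15300930111/1414657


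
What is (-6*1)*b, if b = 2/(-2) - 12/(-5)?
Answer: -42/5 ≈ -8.4000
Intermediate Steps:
b = 7/5 (b = 2*(-1/2) - 12*(-1/5) = -1 + 12/5 = 7/5 ≈ 1.4000)
(-6*1)*b = -6*1*(7/5) = -6*7/5 = -42/5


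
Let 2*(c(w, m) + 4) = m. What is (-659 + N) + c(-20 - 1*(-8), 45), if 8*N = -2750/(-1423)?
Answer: -3644351/5692 ≈ -640.26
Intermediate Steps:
c(w, m) = -4 + m/2
N = 1375/5692 (N = (-2750/(-1423))/8 = (-2750*(-1/1423))/8 = (⅛)*(2750/1423) = 1375/5692 ≈ 0.24157)
(-659 + N) + c(-20 - 1*(-8), 45) = (-659 + 1375/5692) + (-4 + (½)*45) = -3749653/5692 + (-4 + 45/2) = -3749653/5692 + 37/2 = -3644351/5692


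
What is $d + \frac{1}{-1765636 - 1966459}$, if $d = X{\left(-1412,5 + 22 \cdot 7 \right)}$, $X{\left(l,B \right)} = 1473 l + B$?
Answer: $- \frac{7761701417116}{3732095} \approx -2.0797 \cdot 10^{6}$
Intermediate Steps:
$X{\left(l,B \right)} = B + 1473 l$
$d = -2079717$ ($d = \left(5 + 22 \cdot 7\right) + 1473 \left(-1412\right) = \left(5 + 154\right) - 2079876 = 159 - 2079876 = -2079717$)
$d + \frac{1}{-1765636 - 1966459} = -2079717 + \frac{1}{-1765636 - 1966459} = -2079717 + \frac{1}{-3732095} = -2079717 - \frac{1}{3732095} = - \frac{7761701417116}{3732095}$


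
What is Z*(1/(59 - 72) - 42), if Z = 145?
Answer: -79315/13 ≈ -6101.2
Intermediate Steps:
Z*(1/(59 - 72) - 42) = 145*(1/(59 - 72) - 42) = 145*(1/(-13) - 42) = 145*(-1/13 - 42) = 145*(-547/13) = -79315/13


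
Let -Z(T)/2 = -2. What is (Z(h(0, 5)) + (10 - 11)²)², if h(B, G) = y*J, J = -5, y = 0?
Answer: 25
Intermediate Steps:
h(B, G) = 0 (h(B, G) = 0*(-5) = 0)
Z(T) = 4 (Z(T) = -2*(-2) = 4)
(Z(h(0, 5)) + (10 - 11)²)² = (4 + (10 - 11)²)² = (4 + (-1)²)² = (4 + 1)² = 5² = 25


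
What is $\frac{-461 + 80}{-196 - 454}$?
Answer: $\frac{381}{650} \approx 0.58615$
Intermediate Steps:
$\frac{-461 + 80}{-196 - 454} = - \frac{381}{-650} = \left(-381\right) \left(- \frac{1}{650}\right) = \frac{381}{650}$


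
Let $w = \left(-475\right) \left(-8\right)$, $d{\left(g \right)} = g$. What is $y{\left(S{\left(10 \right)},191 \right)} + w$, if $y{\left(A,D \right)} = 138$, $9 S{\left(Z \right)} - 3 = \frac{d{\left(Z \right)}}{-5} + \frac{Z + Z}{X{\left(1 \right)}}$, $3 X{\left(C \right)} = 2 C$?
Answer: $3938$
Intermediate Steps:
$X{\left(C \right)} = \frac{2 C}{3}$
$S{\left(Z \right)} = \frac{1}{3} + \frac{14 Z}{45}$ ($S{\left(Z \right)} = \frac{1}{3} + \frac{\frac{Z}{-5} + \frac{Z + Z}{\frac{2}{3} \cdot 1}}{9} = \frac{1}{3} + \frac{Z \left(- \frac{1}{5}\right) + \frac{2 Z}{\frac{2}{3}}}{9} = \frac{1}{3} + \frac{- \frac{Z}{5} + 2 Z \frac{3}{2}}{9} = \frac{1}{3} + \frac{- \frac{Z}{5} + 3 Z}{9} = \frac{1}{3} + \frac{\frac{14}{5} Z}{9} = \frac{1}{3} + \frac{14 Z}{45}$)
$w = 3800$
$y{\left(S{\left(10 \right)},191 \right)} + w = 138 + 3800 = 3938$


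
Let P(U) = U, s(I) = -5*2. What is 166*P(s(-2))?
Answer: -1660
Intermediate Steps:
s(I) = -10
166*P(s(-2)) = 166*(-10) = -1660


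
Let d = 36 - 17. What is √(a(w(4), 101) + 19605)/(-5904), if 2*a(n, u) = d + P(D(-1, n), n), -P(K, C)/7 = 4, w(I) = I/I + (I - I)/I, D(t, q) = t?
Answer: -√78402/11808 ≈ -0.023713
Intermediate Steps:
w(I) = 1 (w(I) = 1 + 0/I = 1 + 0 = 1)
P(K, C) = -28 (P(K, C) = -7*4 = -28)
d = 19
a(n, u) = -9/2 (a(n, u) = (19 - 28)/2 = (½)*(-9) = -9/2)
√(a(w(4), 101) + 19605)/(-5904) = √(-9/2 + 19605)/(-5904) = √(39201/2)*(-1/5904) = (√78402/2)*(-1/5904) = -√78402/11808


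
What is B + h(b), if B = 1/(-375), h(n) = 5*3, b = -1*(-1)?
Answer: 5624/375 ≈ 14.997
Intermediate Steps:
b = 1
h(n) = 15
B = -1/375 ≈ -0.0026667
B + h(b) = -1/375 + 15 = 5624/375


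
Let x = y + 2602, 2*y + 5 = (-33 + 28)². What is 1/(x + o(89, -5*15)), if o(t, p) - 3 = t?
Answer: 1/2704 ≈ 0.00036982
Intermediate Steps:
o(t, p) = 3 + t
y = 10 (y = -5/2 + (-33 + 28)²/2 = -5/2 + (½)*(-5)² = -5/2 + (½)*25 = -5/2 + 25/2 = 10)
x = 2612 (x = 10 + 2602 = 2612)
1/(x + o(89, -5*15)) = 1/(2612 + (3 + 89)) = 1/(2612 + 92) = 1/2704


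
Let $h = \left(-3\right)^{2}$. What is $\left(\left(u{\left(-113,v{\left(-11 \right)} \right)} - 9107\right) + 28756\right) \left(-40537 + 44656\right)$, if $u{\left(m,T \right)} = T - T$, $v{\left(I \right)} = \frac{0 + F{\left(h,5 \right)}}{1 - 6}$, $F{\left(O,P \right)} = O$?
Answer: $80934231$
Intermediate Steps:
$h = 9$
$v{\left(I \right)} = - \frac{9}{5}$ ($v{\left(I \right)} = \frac{0 + 9}{1 - 6} = \frac{9}{-5} = 9 \left(- \frac{1}{5}\right) = - \frac{9}{5}$)
$u{\left(m,T \right)} = 0$
$\left(\left(u{\left(-113,v{\left(-11 \right)} \right)} - 9107\right) + 28756\right) \left(-40537 + 44656\right) = \left(\left(0 - 9107\right) + 28756\right) \left(-40537 + 44656\right) = \left(-9107 + 28756\right) 4119 = 19649 \cdot 4119 = 80934231$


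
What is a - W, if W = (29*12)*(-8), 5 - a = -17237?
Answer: 20026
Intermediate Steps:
a = 17242 (a = 5 - 1*(-17237) = 5 + 17237 = 17242)
W = -2784 (W = 348*(-8) = -2784)
a - W = 17242 - 1*(-2784) = 17242 + 2784 = 20026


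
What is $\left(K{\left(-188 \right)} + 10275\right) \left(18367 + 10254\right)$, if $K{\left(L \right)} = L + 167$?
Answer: $293479734$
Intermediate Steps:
$K{\left(L \right)} = 167 + L$
$\left(K{\left(-188 \right)} + 10275\right) \left(18367 + 10254\right) = \left(\left(167 - 188\right) + 10275\right) \left(18367 + 10254\right) = \left(-21 + 10275\right) 28621 = 10254 \cdot 28621 = 293479734$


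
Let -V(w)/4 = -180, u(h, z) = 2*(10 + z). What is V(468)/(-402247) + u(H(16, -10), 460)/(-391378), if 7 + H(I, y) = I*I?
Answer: -329952170/78715313183 ≈ -0.0041917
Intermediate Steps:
H(I, y) = -7 + I² (H(I, y) = -7 + I*I = -7 + I²)
u(h, z) = 20 + 2*z
V(w) = 720 (V(w) = -4*(-180) = 720)
V(468)/(-402247) + u(H(16, -10), 460)/(-391378) = 720/(-402247) + (20 + 2*460)/(-391378) = 720*(-1/402247) + (20 + 920)*(-1/391378) = -720/402247 + 940*(-1/391378) = -720/402247 - 470/195689 = -329952170/78715313183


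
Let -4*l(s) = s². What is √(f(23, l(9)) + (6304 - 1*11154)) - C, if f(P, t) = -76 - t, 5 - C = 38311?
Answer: 38306 + I*√19623/2 ≈ 38306.0 + 70.041*I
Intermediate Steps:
l(s) = -s²/4
C = -38306 (C = 5 - 1*38311 = 5 - 38311 = -38306)
√(f(23, l(9)) + (6304 - 1*11154)) - C = √((-76 - (-1)*9²/4) + (6304 - 1*11154)) - 1*(-38306) = √((-76 - (-1)*81/4) + (6304 - 11154)) + 38306 = √((-76 - 1*(-81/4)) - 4850) + 38306 = √((-76 + 81/4) - 4850) + 38306 = √(-223/4 - 4850) + 38306 = √(-19623/4) + 38306 = I*√19623/2 + 38306 = 38306 + I*√19623/2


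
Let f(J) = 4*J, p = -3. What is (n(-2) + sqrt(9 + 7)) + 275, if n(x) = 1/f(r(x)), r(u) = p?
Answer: 3347/12 ≈ 278.92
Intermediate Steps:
r(u) = -3
n(x) = -1/12 (n(x) = 1/(4*(-3)) = 1/(-12) = -1/12)
(n(-2) + sqrt(9 + 7)) + 275 = (-1/12 + sqrt(9 + 7)) + 275 = (-1/12 + sqrt(16)) + 275 = (-1/12 + 4) + 275 = 47/12 + 275 = 3347/12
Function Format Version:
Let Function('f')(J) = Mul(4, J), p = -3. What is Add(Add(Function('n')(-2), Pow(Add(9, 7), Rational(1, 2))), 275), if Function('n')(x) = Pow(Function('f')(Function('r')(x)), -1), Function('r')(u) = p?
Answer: Rational(3347, 12) ≈ 278.92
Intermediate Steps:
Function('r')(u) = -3
Function('n')(x) = Rational(-1, 12) (Function('n')(x) = Pow(Mul(4, -3), -1) = Pow(-12, -1) = Rational(-1, 12))
Add(Add(Function('n')(-2), Pow(Add(9, 7), Rational(1, 2))), 275) = Add(Add(Rational(-1, 12), Pow(Add(9, 7), Rational(1, 2))), 275) = Add(Add(Rational(-1, 12), Pow(16, Rational(1, 2))), 275) = Add(Add(Rational(-1, 12), 4), 275) = Add(Rational(47, 12), 275) = Rational(3347, 12)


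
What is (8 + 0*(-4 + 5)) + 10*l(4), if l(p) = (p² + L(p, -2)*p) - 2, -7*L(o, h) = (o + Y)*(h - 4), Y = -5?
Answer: 796/7 ≈ 113.71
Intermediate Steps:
L(o, h) = -(-5 + o)*(-4 + h)/7 (L(o, h) = -(o - 5)*(h - 4)/7 = -(-5 + o)*(-4 + h)/7)
l(p) = -2 + p² + p*(-30/7 + 6*p/7) (l(p) = (p² + (-20/7 + 4*p/7 + (5/7)*(-2) - ⅐*(-2)*p)*p) - 2 = (p² + (-20/7 + 4*p/7 - 10/7 + 2*p/7)*p) - 2 = (p² + (-30/7 + 6*p/7)*p) - 2 = (p² + p*(-30/7 + 6*p/7)) - 2 = -2 + p² + p*(-30/7 + 6*p/7))
(8 + 0*(-4 + 5)) + 10*l(4) = (8 + 0*(-4 + 5)) + 10*(-2 - 30/7*4 + (13/7)*4²) = (8 + 0*1) + 10*(-2 - 120/7 + (13/7)*16) = (8 + 0) + 10*(-2 - 120/7 + 208/7) = 8 + 10*(74/7) = 8 + 740/7 = 796/7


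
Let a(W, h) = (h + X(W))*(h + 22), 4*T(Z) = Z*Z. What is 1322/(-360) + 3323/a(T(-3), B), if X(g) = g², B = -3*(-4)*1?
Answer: 572473/278460 ≈ 2.0559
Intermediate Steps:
B = 12 (B = 12*1 = 12)
T(Z) = Z²/4 (T(Z) = (Z*Z)/4 = Z²/4)
a(W, h) = (22 + h)*(h + W²) (a(W, h) = (h + W²)*(h + 22) = (h + W²)*(22 + h) = (22 + h)*(h + W²))
1322/(-360) + 3323/a(T(-3), B) = 1322/(-360) + 3323/(12² + 22*12 + 22*((¼)*(-3)²)² + 12*((¼)*(-3)²)²) = 1322*(-1/360) + 3323/(144 + 264 + 22*((¼)*9)² + 12*((¼)*9)²) = -661/180 + 3323/(144 + 264 + 22*(9/4)² + 12*(9/4)²) = -661/180 + 3323/(144 + 264 + 22*(81/16) + 12*(81/16)) = -661/180 + 3323/(144 + 264 + 891/8 + 243/4) = -661/180 + 3323/(4641/8) = -661/180 + 3323*(8/4641) = -661/180 + 26584/4641 = 572473/278460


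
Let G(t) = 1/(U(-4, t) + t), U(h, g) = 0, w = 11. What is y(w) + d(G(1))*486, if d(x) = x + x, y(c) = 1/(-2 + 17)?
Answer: 14581/15 ≈ 972.07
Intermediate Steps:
y(c) = 1/15
G(t) = 1/t (G(t) = 1/(0 + t) = 1/t)
d(x) = 2*x
y(w) + d(G(1))*486 = 1/15 + (2/1)*486 = 1/15 + (2*1)*486 = 1/15 + 2*486 = 1/15 + 972 = 14581/15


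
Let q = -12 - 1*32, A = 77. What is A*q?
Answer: -3388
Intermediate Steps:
q = -44 (q = -12 - 32 = -44)
A*q = 77*(-44) = -3388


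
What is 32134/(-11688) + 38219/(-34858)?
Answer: -391707661/101855076 ≈ -3.8457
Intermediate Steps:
32134/(-11688) + 38219/(-34858) = 32134*(-1/11688) + 38219*(-1/34858) = -16067/5844 - 38219/34858 = -391707661/101855076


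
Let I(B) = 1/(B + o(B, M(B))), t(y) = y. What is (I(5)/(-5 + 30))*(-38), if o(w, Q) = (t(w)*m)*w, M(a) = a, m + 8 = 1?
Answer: 19/2125 ≈ 0.0089412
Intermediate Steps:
m = -7 (m = -8 + 1 = -7)
o(w, Q) = -7*w**2 (o(w, Q) = (w*(-7))*w = (-7*w)*w = -7*w**2)
I(B) = 1/(B - 7*B**2)
(I(5)/(-5 + 30))*(-38) = ((1/(5*(1 - 7*5)))/(-5 + 30))*(-38) = ((1/(5*(1 - 35)))/25)*(-38) = (((1/5)/(-34))/25)*(-38) = (((1/5)*(-1/34))/25)*(-38) = ((1/25)*(-1/170))*(-38) = -1/4250*(-38) = 19/2125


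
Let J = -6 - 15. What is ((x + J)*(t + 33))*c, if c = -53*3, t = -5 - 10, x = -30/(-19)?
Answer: 1056078/19 ≈ 55583.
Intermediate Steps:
J = -21
x = 30/19 (x = -30*(-1/19) = 30/19 ≈ 1.5789)
t = -15
c = -159
((x + J)*(t + 33))*c = ((30/19 - 21)*(-15 + 33))*(-159) = -369/19*18*(-159) = -6642/19*(-159) = 1056078/19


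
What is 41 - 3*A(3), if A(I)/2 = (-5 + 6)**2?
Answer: 35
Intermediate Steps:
A(I) = 2 (A(I) = 2*(-5 + 6)**2 = 2*1**2 = 2*1 = 2)
41 - 3*A(3) = 41 - 3*2 = 41 - 6 = 35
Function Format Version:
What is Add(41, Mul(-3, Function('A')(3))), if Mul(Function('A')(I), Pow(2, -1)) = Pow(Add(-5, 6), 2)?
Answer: 35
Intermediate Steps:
Function('A')(I) = 2 (Function('A')(I) = Mul(2, Pow(Add(-5, 6), 2)) = Mul(2, Pow(1, 2)) = Mul(2, 1) = 2)
Add(41, Mul(-3, Function('A')(3))) = Add(41, Mul(-3, 2)) = Add(41, -6) = 35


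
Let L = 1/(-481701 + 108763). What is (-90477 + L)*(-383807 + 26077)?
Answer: 6035318533390355/186469 ≈ 3.2366e+10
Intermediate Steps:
L = -1/372938 (L = 1/(-372938) = -1/372938 ≈ -2.6814e-6)
(-90477 + L)*(-383807 + 26077) = (-90477 - 1/372938)*(-383807 + 26077) = -33742311427/372938*(-357730) = 6035318533390355/186469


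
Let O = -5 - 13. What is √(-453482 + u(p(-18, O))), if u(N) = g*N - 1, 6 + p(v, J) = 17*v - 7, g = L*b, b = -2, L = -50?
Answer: I*√485383 ≈ 696.69*I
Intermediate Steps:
g = 100 (g = -50*(-2) = 100)
O = -18
p(v, J) = -13 + 17*v (p(v, J) = -6 + (17*v - 7) = -6 + (-7 + 17*v) = -13 + 17*v)
u(N) = -1 + 100*N (u(N) = 100*N - 1 = -1 + 100*N)
√(-453482 + u(p(-18, O))) = √(-453482 + (-1 + 100*(-13 + 17*(-18)))) = √(-453482 + (-1 + 100*(-13 - 306))) = √(-453482 + (-1 + 100*(-319))) = √(-453482 + (-1 - 31900)) = √(-453482 - 31901) = √(-485383) = I*√485383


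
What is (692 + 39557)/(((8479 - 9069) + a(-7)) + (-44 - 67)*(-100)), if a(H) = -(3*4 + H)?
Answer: 3659/955 ≈ 3.8314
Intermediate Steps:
a(H) = -12 - H (a(H) = -(12 + H) = -12 - H)
(692 + 39557)/(((8479 - 9069) + a(-7)) + (-44 - 67)*(-100)) = (692 + 39557)/(((8479 - 9069) + (-12 - 1*(-7))) + (-44 - 67)*(-100)) = 40249/((-590 + (-12 + 7)) - 111*(-100)) = 40249/((-590 - 5) + 11100) = 40249/(-595 + 11100) = 40249/10505 = 40249*(1/10505) = 3659/955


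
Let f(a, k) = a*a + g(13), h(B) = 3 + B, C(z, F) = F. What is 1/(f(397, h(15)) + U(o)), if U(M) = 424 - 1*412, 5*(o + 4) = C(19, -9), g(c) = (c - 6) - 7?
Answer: 1/157621 ≈ 6.3443e-6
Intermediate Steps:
g(c) = -13 + c (g(c) = (-6 + c) - 7 = -13 + c)
f(a, k) = a² (f(a, k) = a*a + (-13 + 13) = a² + 0 = a²)
o = -29/5 (o = -4 + (⅕)*(-9) = -4 - 9/5 = -29/5 ≈ -5.8000)
U(M) = 12 (U(M) = 424 - 412 = 12)
1/(f(397, h(15)) + U(o)) = 1/(397² + 12) = 1/(157609 + 12) = 1/157621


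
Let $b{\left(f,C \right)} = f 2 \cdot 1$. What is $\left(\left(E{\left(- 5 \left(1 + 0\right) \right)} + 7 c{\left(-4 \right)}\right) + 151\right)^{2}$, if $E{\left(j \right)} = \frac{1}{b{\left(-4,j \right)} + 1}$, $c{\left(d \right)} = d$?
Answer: $\frac{739600}{49} \approx 15094.0$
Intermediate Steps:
$b{\left(f,C \right)} = 2 f$ ($b{\left(f,C \right)} = 2 f 1 = 2 f$)
$E{\left(j \right)} = - \frac{1}{7}$ ($E{\left(j \right)} = \frac{1}{2 \left(-4\right) + 1} = \frac{1}{-8 + 1} = \frac{1}{-7} = - \frac{1}{7}$)
$\left(\left(E{\left(- 5 \left(1 + 0\right) \right)} + 7 c{\left(-4 \right)}\right) + 151\right)^{2} = \left(\left(- \frac{1}{7} + 7 \left(-4\right)\right) + 151\right)^{2} = \left(\left(- \frac{1}{7} - 28\right) + 151\right)^{2} = \left(- \frac{197}{7} + 151\right)^{2} = \left(\frac{860}{7}\right)^{2} = \frac{739600}{49}$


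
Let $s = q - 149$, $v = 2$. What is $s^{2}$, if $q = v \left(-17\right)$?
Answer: $33489$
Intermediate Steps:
$q = -34$ ($q = 2 \left(-17\right) = -34$)
$s = -183$ ($s = -34 - 149 = -183$)
$s^{2} = \left(-183\right)^{2} = 33489$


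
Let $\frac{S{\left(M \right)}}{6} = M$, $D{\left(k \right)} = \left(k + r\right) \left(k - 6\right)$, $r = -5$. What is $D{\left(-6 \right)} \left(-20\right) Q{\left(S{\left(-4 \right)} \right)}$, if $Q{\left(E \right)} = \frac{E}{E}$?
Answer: $-2640$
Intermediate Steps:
$D{\left(k \right)} = \left(-6 + k\right) \left(-5 + k\right)$ ($D{\left(k \right)} = \left(k - 5\right) \left(k - 6\right) = \left(-5 + k\right) \left(-6 + k\right) = \left(-6 + k\right) \left(-5 + k\right)$)
$S{\left(M \right)} = 6 M$
$Q{\left(E \right)} = 1$
$D{\left(-6 \right)} \left(-20\right) Q{\left(S{\left(-4 \right)} \right)} = \left(30 + \left(-6\right)^{2} - -66\right) \left(-20\right) 1 = \left(30 + 36 + 66\right) \left(-20\right) 1 = 132 \left(-20\right) 1 = \left(-2640\right) 1 = -2640$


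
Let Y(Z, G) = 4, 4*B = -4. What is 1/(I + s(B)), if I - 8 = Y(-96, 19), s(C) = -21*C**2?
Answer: -1/9 ≈ -0.11111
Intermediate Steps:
B = -1 (B = (1/4)*(-4) = -1)
I = 12 (I = 8 + 4 = 12)
1/(I + s(B)) = 1/(12 - 21*(-1)**2) = 1/(12 - 21*1) = 1/(12 - 21) = 1/(-9) = -1/9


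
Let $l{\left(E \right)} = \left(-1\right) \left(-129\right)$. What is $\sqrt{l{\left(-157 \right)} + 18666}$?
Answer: $\sqrt{18795} \approx 137.09$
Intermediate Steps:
$l{\left(E \right)} = 129$
$\sqrt{l{\left(-157 \right)} + 18666} = \sqrt{129 + 18666} = \sqrt{18795}$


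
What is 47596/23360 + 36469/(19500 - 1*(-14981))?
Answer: 8537923/2758480 ≈ 3.0952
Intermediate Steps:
47596/23360 + 36469/(19500 - 1*(-14981)) = 47596*(1/23360) + 36469/(19500 + 14981) = 163/80 + 36469/34481 = 8537923/2758480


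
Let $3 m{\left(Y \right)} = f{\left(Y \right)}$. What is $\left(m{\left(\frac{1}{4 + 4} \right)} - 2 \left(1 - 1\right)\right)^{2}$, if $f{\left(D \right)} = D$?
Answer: $\frac{1}{576} \approx 0.0017361$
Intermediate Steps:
$m{\left(Y \right)} = \frac{Y}{3}$
$\left(m{\left(\frac{1}{4 + 4} \right)} - 2 \left(1 - 1\right)\right)^{2} = \left(\frac{1}{3 \left(4 + 4\right)} - 2 \left(1 - 1\right)\right)^{2} = \left(\frac{1}{3 \cdot 8} - 0\right)^{2} = \left(\frac{1}{3} \cdot \frac{1}{8} + 0\right)^{2} = \left(\frac{1}{24} + 0\right)^{2} = \left(\frac{1}{24}\right)^{2} = \frac{1}{576}$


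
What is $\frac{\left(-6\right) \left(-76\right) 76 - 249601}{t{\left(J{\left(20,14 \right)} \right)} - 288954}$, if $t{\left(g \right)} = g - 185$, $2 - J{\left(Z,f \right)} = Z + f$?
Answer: $\frac{214945}{289171} \approx 0.74331$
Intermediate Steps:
$J{\left(Z,f \right)} = 2 - Z - f$ ($J{\left(Z,f \right)} = 2 - \left(Z + f\right) = 2 - Z - f$)
$t{\left(g \right)} = -185 + g$ ($t{\left(g \right)} = g - 185 = -185 + g$)
$\frac{\left(-6\right) \left(-76\right) 76 - 249601}{t{\left(J{\left(20,14 \right)} \right)} - 288954} = \frac{\left(-6\right) \left(-76\right) 76 - 249601}{\left(-185 - 32\right) - 288954} = \frac{456 \cdot 76 - 249601}{\left(-185 - 32\right) - 288954} = \frac{34656 - 249601}{\left(-185 - 32\right) - 288954} = - \frac{214945}{-217 - 288954} = - \frac{214945}{-289171} = \left(-214945\right) \left(- \frac{1}{289171}\right) = \frac{214945}{289171}$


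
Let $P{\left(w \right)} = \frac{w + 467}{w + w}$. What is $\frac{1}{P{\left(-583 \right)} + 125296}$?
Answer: $\frac{583}{73047626} \approx 7.9811 \cdot 10^{-6}$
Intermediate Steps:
$P{\left(w \right)} = \frac{467 + w}{2 w}$
$\frac{1}{P{\left(-583 \right)} + 125296} = \frac{1}{\frac{467 - 583}{2 \left(-583\right)} + 125296} = \frac{1}{\frac{1}{2} \left(- \frac{1}{583}\right) \left(-116\right) + 125296} = \frac{1}{\frac{58}{583} + 125296} = \frac{1}{\frac{73047626}{583}} = \frac{583}{73047626}$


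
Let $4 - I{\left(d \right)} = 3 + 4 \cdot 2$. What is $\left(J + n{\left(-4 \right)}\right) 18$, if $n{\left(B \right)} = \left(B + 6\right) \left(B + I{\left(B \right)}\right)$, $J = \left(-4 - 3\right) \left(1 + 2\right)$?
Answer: $-774$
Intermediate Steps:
$J = -21$ ($J = \left(-7\right) 3 = -21$)
$I{\left(d \right)} = -7$ ($I{\left(d \right)} = 4 - \left(3 + 4 \cdot 2\right) = 4 - \left(3 + 8\right) = 4 - 11 = -7$)
$n{\left(B \right)} = \left(-7 + B\right) \left(6 + B\right)$ ($n{\left(B \right)} = \left(B + 6\right) \left(B - 7\right) = \left(6 + B\right) \left(-7 + B\right) = \left(-7 + B\right) \left(6 + B\right)$)
$\left(J + n{\left(-4 \right)}\right) 18 = \left(-21 - \left(38 - 16\right)\right) 18 = \left(-21 + \left(-42 + 16 + 4\right)\right) 18 = \left(-21 - 22\right) 18 = \left(-43\right) 18 = -774$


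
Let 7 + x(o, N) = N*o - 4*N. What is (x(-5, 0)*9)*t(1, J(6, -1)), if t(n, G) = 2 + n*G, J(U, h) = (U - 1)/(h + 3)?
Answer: -567/2 ≈ -283.50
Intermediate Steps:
J(U, h) = (-1 + U)/(3 + h)
t(n, G) = 2 + G*n
x(o, N) = -7 - 4*N + N*o (x(o, N) = -7 + (N*o - 4*N) = -7 + (-4*N + N*o) = -7 - 4*N + N*o)
(x(-5, 0)*9)*t(1, J(6, -1)) = ((-7 - 4*0 + 0*(-5))*9)*(2 + ((-1 + 6)/(3 - 1))*1) = ((-7 + 0 + 0)*9)*(2 + (5/2)*1) = (-7*9)*(2 + ((½)*5)*1) = -63*(2 + (5/2)*1) = -63*(2 + 5/2) = -63*9/2 = -567/2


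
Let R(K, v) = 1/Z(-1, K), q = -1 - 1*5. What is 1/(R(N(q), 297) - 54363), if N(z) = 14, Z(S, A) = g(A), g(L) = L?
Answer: -14/761081 ≈ -1.8395e-5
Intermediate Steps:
q = -6 (q = -1 - 5 = -6)
Z(S, A) = A
R(K, v) = 1/K
1/(R(N(q), 297) - 54363) = 1/(1/14 - 54363) = 1/(-761081/14) = -14/761081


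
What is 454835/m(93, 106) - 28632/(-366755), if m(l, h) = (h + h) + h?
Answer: 166822115401/116628090 ≈ 1430.4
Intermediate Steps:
m(l, h) = 3*h (m(l, h) = 2*h + h = 3*h)
454835/m(93, 106) - 28632/(-366755) = 454835/((3*106)) - 28632/(-366755) = 454835/318 - 28632*(-1/366755) = 454835*(1/318) + 28632/366755 = 454835/318 + 28632/366755 = 166822115401/116628090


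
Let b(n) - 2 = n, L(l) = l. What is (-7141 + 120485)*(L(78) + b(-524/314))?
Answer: 1393904512/157 ≈ 8.8784e+6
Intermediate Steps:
b(n) = 2 + n
(-7141 + 120485)*(L(78) + b(-524/314)) = (-7141 + 120485)*(78 + (2 - 524/314)) = 113344*(78 + (2 - 524*1/314)) = 113344*(78 + (2 - 262/157)) = 113344*(78 + 52/157) = 113344*(12298/157) = 1393904512/157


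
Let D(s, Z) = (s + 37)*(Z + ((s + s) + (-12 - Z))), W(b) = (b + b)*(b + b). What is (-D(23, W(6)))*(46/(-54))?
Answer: 15640/9 ≈ 1737.8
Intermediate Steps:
W(b) = 4*b**2 (W(b) = (2*b)*(2*b) = 4*b**2)
D(s, Z) = (-12 + 2*s)*(37 + s) (D(s, Z) = (37 + s)*(Z + (2*s + (-12 - Z))) = (37 + s)*(Z + (-12 - Z + 2*s)) = (37 + s)*(-12 + 2*s) = (-12 + 2*s)*(37 + s))
(-D(23, W(6)))*(46/(-54)) = (-(-444 + 2*23**2 + 62*23))*(46/(-54)) = (-(-444 + 2*529 + 1426))*(46*(-1/54)) = -(-444 + 1058 + 1426)*(-23/27) = -1*2040*(-23/27) = -2040*(-23/27) = 15640/9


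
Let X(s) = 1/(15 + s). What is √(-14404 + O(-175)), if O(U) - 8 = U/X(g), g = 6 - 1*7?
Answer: I*√16846 ≈ 129.79*I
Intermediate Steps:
g = -1 (g = 6 - 7 = -1)
O(U) = 8 + 14*U (O(U) = 8 + U/(1/(15 - 1)) = 8 + U/(1/14) = 8 + U*14 = 8 + 14*U)
√(-14404 + O(-175)) = √(-14404 + (8 + 14*(-175))) = √(-14404 + (8 - 2450)) = √(-14404 - 2442) = √(-16846) = I*√16846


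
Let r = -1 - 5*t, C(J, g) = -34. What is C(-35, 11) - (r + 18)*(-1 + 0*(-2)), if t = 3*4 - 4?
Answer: -57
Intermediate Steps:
t = 8 (t = 12 - 4 = 8)
r = -41 (r = -1 - 5*8 = -1 - 40 = -41)
C(-35, 11) - (r + 18)*(-1 + 0*(-2)) = -34 - (-41 + 18)*(-1 + 0*(-2)) = -34 - (-23)*(-1 + 0) = -34 - (-23)*(-1) = -34 - 1*23 = -34 - 23 = -57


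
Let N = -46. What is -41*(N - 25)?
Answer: 2911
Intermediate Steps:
-41*(N - 25) = -41*(-46 - 25) = -41*(-71) = 2911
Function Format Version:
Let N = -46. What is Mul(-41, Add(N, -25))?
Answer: 2911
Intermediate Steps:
Mul(-41, Add(N, -25)) = Mul(-41, Add(-46, -25)) = Mul(-41, -71) = 2911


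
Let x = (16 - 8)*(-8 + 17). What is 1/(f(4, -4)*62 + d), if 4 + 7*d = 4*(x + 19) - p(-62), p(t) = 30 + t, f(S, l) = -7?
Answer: -1/378 ≈ -0.0026455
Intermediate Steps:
x = 72 (x = 8*9 = 72)
d = 56 (d = -4/7 + (4*(72 + 19) - (30 - 62))/7 = -4/7 + (4*91 - 1*(-32))/7 = -4/7 + (364 + 32)/7 = -4/7 + (⅐)*396 = -4/7 + 396/7 = 56)
1/(f(4, -4)*62 + d) = 1/(-7*62 + 56) = 1/(-434 + 56) = 1/(-378) = -1/378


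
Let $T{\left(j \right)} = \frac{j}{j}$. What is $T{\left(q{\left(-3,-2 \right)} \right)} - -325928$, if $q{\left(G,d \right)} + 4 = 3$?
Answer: $325929$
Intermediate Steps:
$q{\left(G,d \right)} = -1$ ($q{\left(G,d \right)} = -4 + 3 = -1$)
$T{\left(j \right)} = 1$
$T{\left(q{\left(-3,-2 \right)} \right)} - -325928 = 1 - -325928 = 1 + 325928 = 325929$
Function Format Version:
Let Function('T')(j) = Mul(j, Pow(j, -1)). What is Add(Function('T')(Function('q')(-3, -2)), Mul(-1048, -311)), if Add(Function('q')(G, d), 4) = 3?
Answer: 325929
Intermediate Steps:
Function('q')(G, d) = -1 (Function('q')(G, d) = Add(-4, 3) = -1)
Function('T')(j) = 1
Add(Function('T')(Function('q')(-3, -2)), Mul(-1048, -311)) = Add(1, Mul(-1048, -311)) = Add(1, 325928) = 325929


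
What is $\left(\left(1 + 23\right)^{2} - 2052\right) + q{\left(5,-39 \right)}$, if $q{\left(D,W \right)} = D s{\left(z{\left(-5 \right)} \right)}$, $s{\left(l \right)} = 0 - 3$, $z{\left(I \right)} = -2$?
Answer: $-1491$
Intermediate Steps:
$s{\left(l \right)} = -3$
$q{\left(D,W \right)} = - 3 D$ ($q{\left(D,W \right)} = D \left(-3\right) = - 3 D$)
$\left(\left(1 + 23\right)^{2} - 2052\right) + q{\left(5,-39 \right)} = \left(\left(1 + 23\right)^{2} - 2052\right) - 15 = \left(24^{2} - 2052\right) - 15 = \left(576 - 2052\right) - 15 = -1476 - 15 = -1491$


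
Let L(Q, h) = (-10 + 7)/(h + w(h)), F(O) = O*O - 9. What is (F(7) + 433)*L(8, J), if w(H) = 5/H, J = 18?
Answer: -25542/329 ≈ -77.635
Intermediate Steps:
F(O) = -9 + O² (F(O) = O² - 9 = -9 + O²)
L(Q, h) = -3/(h + 5/h) (L(Q, h) = (-10 + 7)/(h + 5/h) = -3/(h + 5/h))
(F(7) + 433)*L(8, J) = ((-9 + 7²) + 433)*(-3*18/(5 + 18²)) = ((-9 + 49) + 433)*(-3*18/(5 + 324)) = (40 + 433)*(-3*18/329) = 473*(-3*18*1/329) = 473*(-54/329) = -25542/329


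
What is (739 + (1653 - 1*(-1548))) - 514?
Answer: 3426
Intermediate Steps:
(739 + (1653 - 1*(-1548))) - 514 = (739 + (1653 + 1548)) - 514 = (739 + 3201) - 514 = 3940 - 514 = 3426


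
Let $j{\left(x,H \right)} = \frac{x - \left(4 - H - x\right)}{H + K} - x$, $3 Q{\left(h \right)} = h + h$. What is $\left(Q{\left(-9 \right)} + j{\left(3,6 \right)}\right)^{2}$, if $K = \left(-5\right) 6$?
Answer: $\frac{784}{9} \approx 87.111$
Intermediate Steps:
$Q{\left(h \right)} = \frac{2 h}{3}$ ($Q{\left(h \right)} = \frac{h + h}{3} = \frac{2 h}{3}$)
$K = -30$
$j{\left(x,H \right)} = - x + \frac{-4 + H + 2 x}{-30 + H}$ ($j{\left(x,H \right)} = \frac{x - \left(4 - H - x\right)}{H - 30} - x = \frac{x - \left(4 - H - x\right)}{-30 + H} - x = \frac{x + \left(-4 + H + x\right)}{-30 + H} - x = \frac{-4 + H + 2 x}{-30 + H} - x = - x + \frac{-4 + H + 2 x}{-30 + H}$)
$\left(Q{\left(-9 \right)} + j{\left(3,6 \right)}\right)^{2} = \left(\frac{2}{3} \left(-9\right) + \frac{-4 + 6 + 32 \cdot 3 - 6 \cdot 3}{-30 + 6}\right)^{2} = \left(-6 + \frac{-4 + 6 + 96 - 18}{-24}\right)^{2} = \left(-6 - \frac{10}{3}\right)^{2} = \left(- \frac{28}{3}\right)^{2} = \frac{784}{9}$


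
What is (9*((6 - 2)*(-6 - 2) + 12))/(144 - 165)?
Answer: 60/7 ≈ 8.5714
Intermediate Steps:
(9*((6 - 2)*(-6 - 2) + 12))/(144 - 165) = (9*(4*(-8) + 12))/(-21) = (9*(-32 + 12))*(-1/21) = (9*(-20))*(-1/21) = -180*(-1/21) = 60/7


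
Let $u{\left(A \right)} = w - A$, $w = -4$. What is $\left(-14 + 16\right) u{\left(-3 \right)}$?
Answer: $-2$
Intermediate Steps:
$u{\left(A \right)} = -4 - A$
$\left(-14 + 16\right) u{\left(-3 \right)} = \left(-14 + 16\right) \left(-4 - -3\right) = 2 \left(-4 + 3\right) = 2 \left(-1\right) = -2$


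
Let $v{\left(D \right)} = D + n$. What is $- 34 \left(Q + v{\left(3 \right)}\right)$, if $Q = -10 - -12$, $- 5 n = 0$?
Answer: $-170$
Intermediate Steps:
$n = 0$ ($n = \left(- \frac{1}{5}\right) 0 = 0$)
$Q = 2$ ($Q = -10 + 12 = 2$)
$v{\left(D \right)} = D$ ($v{\left(D \right)} = D + 0 = D$)
$- 34 \left(Q + v{\left(3 \right)}\right) = - 34 \left(2 + 3\right) = \left(-34\right) 5 = -170$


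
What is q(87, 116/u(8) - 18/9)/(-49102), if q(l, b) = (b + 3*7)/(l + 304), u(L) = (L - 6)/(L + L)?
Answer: -947/19198882 ≈ -4.9326e-5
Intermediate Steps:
u(L) = (-6 + L)/(2*L) (u(L) = (-6 + L)/((2*L)) = (-6 + L)*(1/(2*L)) = (-6 + L)/(2*L))
q(l, b) = (21 + b)/(304 + l) (q(l, b) = (b + 21)/(304 + l) = (21 + b)/(304 + l))
q(87, 116/u(8) - 18/9)/(-49102) = ((21 + (116/(((1/2)*(-6 + 8)/8)) - 18/9))/(304 + 87))/(-49102) = ((21 + (116/(((1/2)*(1/8)*2)) - 18*1/9))/391)*(-1/49102) = ((21 + (116/(1/8) - 2))/391)*(-1/49102) = ((21 + (116*8 - 2))/391)*(-1/49102) = ((21 + (928 - 2))/391)*(-1/49102) = ((21 + 926)/391)*(-1/49102) = ((1/391)*947)*(-1/49102) = (947/391)*(-1/49102) = -947/19198882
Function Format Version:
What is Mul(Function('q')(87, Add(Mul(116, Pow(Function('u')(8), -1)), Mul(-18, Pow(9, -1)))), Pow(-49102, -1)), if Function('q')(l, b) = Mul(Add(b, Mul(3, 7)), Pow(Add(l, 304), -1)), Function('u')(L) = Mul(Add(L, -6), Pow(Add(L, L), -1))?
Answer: Rational(-947, 19198882) ≈ -4.9326e-5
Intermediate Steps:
Function('u')(L) = Mul(Rational(1, 2), Pow(L, -1), Add(-6, L)) (Function('u')(L) = Mul(Add(-6, L), Pow(Mul(2, L), -1)) = Mul(Add(-6, L), Mul(Rational(1, 2), Pow(L, -1))) = Mul(Rational(1, 2), Pow(L, -1), Add(-6, L)))
Function('q')(l, b) = Mul(Pow(Add(304, l), -1), Add(21, b)) (Function('q')(l, b) = Mul(Add(b, 21), Pow(Add(304, l), -1)) = Mul(Add(21, b), Pow(Add(304, l), -1)) = Mul(Pow(Add(304, l), -1), Add(21, b)))
Mul(Function('q')(87, Add(Mul(116, Pow(Function('u')(8), -1)), Mul(-18, Pow(9, -1)))), Pow(-49102, -1)) = Mul(Mul(Pow(Add(304, 87), -1), Add(21, Add(Mul(116, Pow(Mul(Rational(1, 2), Pow(8, -1), Add(-6, 8)), -1)), Mul(-18, Pow(9, -1))))), Pow(-49102, -1)) = Mul(Mul(Pow(391, -1), Add(21, Add(Mul(116, Pow(Mul(Rational(1, 2), Rational(1, 8), 2), -1)), Mul(-18, Rational(1, 9))))), Rational(-1, 49102)) = Mul(Mul(Rational(1, 391), Add(21, Add(Mul(116, Pow(Rational(1, 8), -1)), -2))), Rational(-1, 49102)) = Mul(Mul(Rational(1, 391), Add(21, Add(Mul(116, 8), -2))), Rational(-1, 49102)) = Mul(Mul(Rational(1, 391), Add(21, Add(928, -2))), Rational(-1, 49102)) = Mul(Mul(Rational(1, 391), Add(21, 926)), Rational(-1, 49102)) = Mul(Mul(Rational(1, 391), 947), Rational(-1, 49102)) = Mul(Rational(947, 391), Rational(-1, 49102)) = Rational(-947, 19198882)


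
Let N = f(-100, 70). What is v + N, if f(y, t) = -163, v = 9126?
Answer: 8963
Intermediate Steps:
N = -163
v + N = 9126 - 163 = 8963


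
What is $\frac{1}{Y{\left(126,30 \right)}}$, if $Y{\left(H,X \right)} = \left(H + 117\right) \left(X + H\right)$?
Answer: $\frac{1}{37908} \approx 2.638 \cdot 10^{-5}$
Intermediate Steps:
$Y{\left(H,X \right)} = \left(117 + H\right) \left(H + X\right)$
$\frac{1}{Y{\left(126,30 \right)}} = \frac{1}{126^{2} + 117 \cdot 126 + 117 \cdot 30 + 126 \cdot 30} = \frac{1}{15876 + 14742 + 3510 + 3780} = \frac{1}{37908}$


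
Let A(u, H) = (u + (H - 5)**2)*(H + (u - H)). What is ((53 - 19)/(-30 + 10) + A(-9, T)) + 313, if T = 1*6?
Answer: 3833/10 ≈ 383.30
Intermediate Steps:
T = 6
A(u, H) = u*(u + (-5 + H)**2) (A(u, H) = (u + (-5 + H)**2)*u = u*(u + (-5 + H)**2))
((53 - 19)/(-30 + 10) + A(-9, T)) + 313 = ((53 - 19)/(-30 + 10) - 9*(-9 + (-5 + 6)**2)) + 313 = (34/(-20) - 9*(-9 + 1**2)) + 313 = (34*(-1/20) - 9*(-9 + 1)) + 313 = (-17/10 - 9*(-8)) + 313 = (-17/10 + 72) + 313 = 703/10 + 313 = 3833/10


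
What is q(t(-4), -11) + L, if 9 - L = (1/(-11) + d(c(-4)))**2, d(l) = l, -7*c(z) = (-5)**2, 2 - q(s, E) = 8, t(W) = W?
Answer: -61737/5929 ≈ -10.413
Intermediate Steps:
q(s, E) = -6 (q(s, E) = 2 - 1*8 = 2 - 8 = -6)
c(z) = -25/7 (c(z) = -1/7*(-5)**2 = -1/7*25 = -25/7)
L = -26163/5929 (L = 9 - (1/(-11) - 25/7)**2 = 9 - (-1/11 - 25/7)**2 = 9 - (-282/77)**2 = 9 - 1*79524/5929 = 9 - 79524/5929 = -26163/5929 ≈ -4.4127)
q(t(-4), -11) + L = -6 - 26163/5929 = -61737/5929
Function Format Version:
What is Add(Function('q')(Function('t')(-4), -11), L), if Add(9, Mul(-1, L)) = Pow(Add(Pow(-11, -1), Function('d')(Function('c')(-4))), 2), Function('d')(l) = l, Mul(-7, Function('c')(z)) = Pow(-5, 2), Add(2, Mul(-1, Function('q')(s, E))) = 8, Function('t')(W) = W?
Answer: Rational(-61737, 5929) ≈ -10.413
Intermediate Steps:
Function('q')(s, E) = -6 (Function('q')(s, E) = Add(2, Mul(-1, 8)) = Add(2, -8) = -6)
Function('c')(z) = Rational(-25, 7) (Function('c')(z) = Mul(Rational(-1, 7), Pow(-5, 2)) = Mul(Rational(-1, 7), 25) = Rational(-25, 7))
L = Rational(-26163, 5929) (L = Add(9, Mul(-1, Pow(Add(Pow(-11, -1), Rational(-25, 7)), 2))) = Add(9, Mul(-1, Pow(Add(Rational(-1, 11), Rational(-25, 7)), 2))) = Add(9, Mul(-1, Pow(Rational(-282, 77), 2))) = Add(9, Mul(-1, Rational(79524, 5929))) = Add(9, Rational(-79524, 5929)) = Rational(-26163, 5929) ≈ -4.4127)
Add(Function('q')(Function('t')(-4), -11), L) = Add(-6, Rational(-26163, 5929)) = Rational(-61737, 5929)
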